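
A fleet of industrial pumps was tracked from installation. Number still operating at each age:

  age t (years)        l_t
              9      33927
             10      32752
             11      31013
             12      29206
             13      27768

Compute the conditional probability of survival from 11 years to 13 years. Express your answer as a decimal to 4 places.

The conditional survival probability is l_13/l_11 = 27768/31013 = 0.895366.

0.8954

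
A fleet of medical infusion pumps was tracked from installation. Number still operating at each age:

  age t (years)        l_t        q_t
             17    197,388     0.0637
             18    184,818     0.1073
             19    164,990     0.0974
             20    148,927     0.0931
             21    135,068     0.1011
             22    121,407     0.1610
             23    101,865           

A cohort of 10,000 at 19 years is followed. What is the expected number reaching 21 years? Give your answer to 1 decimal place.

8186.4

The relevant probability is 135,068/164,990 = 0.818644.
Expected number = 10,000 × 0.818644 = 8186.4.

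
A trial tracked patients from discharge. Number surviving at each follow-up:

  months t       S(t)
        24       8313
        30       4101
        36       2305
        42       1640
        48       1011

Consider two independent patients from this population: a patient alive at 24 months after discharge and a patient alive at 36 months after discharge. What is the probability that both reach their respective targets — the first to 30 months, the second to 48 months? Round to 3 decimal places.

0.216

p₁ = S(30)/S(24) = 4101/8313 = 0.493324; p₂ = S(48)/S(36) = 1011/2305 = 0.438612.
P(both) = p₁ × p₂ = 0.493324 × 0.438612 = 0.216378.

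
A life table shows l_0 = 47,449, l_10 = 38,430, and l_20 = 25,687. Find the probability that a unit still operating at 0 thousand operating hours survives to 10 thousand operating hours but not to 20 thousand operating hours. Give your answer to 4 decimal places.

0.2686

This is the probability of reaching 10 but not 20, conditional on being operational at 0: (l_10 − l_20) / l_0.
= (38,430 − 25,687) / 47,449 = 12,743 / 47,449 = 0.268562.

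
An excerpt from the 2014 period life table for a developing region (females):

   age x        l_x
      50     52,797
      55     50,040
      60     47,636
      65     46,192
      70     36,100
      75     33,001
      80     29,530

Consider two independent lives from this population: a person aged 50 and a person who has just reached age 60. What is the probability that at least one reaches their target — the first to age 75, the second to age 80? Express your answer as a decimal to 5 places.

0.85749

p₁ = l_75/l_50 = 33,001/52,797 = 0.625054; p₂ = l_80/l_60 = 29,530/47,636 = 0.619909.
P(at least one) = 1 − (1−p₁)(1−p₂) = 1 − 0.374946 × 0.380091 = 0.857486.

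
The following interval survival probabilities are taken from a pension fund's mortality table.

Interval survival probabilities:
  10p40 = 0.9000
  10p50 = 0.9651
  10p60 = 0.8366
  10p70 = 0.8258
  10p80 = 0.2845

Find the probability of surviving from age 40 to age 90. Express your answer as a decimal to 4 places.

0.1707

Survival from 40 to 90 is the product of surviving each interval: 0.9000 × 0.9651 × 0.8366 × 0.8258 × 0.2845.
= 0.170722.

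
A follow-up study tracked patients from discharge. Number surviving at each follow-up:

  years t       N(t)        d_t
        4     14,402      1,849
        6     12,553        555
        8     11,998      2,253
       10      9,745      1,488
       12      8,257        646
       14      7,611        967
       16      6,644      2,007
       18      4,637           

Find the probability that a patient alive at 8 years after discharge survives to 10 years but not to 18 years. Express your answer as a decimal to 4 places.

0.4257

This is the probability of reaching 10 but not 18, conditional on being alive at 8: (N(10) − N(18)) / N(8).
= (9,745 − 4,637) / 11,998 = 5,108 / 11,998 = 0.425738.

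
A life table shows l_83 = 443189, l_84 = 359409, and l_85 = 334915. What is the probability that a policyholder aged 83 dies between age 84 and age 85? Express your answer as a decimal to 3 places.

We want 1|1q83 = (l_84 − l_85)/l_83.
This is the probability of reaching 84 but not 85, conditional on being alive at 83: (l_84 − l_85) / l_83.
= (359409 − 334915) / 443189 = 24494 / 443189 = 0.055268.

0.055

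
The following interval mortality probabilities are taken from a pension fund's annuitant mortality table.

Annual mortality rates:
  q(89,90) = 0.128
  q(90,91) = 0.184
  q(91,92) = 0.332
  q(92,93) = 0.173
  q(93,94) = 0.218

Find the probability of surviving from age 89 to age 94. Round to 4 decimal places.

P(survive 89→94) = (1 − 0.128) × (1 − 0.184) × (1 − 0.332) × (1 − 0.173) × (1 − 0.218).
= 0.872 × 0.816 × 0.668 × 0.827 × 0.782 = 0.307394.

0.3074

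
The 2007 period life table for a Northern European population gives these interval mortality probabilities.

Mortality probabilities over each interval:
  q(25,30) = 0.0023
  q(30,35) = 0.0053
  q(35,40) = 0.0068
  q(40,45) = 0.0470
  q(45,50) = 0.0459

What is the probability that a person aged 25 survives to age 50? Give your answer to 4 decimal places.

0.8962

The overall survival probability is (1 − 0.0023) × (1 − 0.0053) × (1 − 0.0068) × (1 − 0.0470) × (1 − 0.0459).
= 0.9977 × 0.9947 × 0.9932 × 0.9530 × 0.9541 = 0.896222.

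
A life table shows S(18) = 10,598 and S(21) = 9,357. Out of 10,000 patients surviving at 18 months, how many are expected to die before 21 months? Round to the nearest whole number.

1171

The relevant probability is 1 − 9,357/10,598 = 0.117098.
Expected number = 10,000 × 0.117098 = 1171.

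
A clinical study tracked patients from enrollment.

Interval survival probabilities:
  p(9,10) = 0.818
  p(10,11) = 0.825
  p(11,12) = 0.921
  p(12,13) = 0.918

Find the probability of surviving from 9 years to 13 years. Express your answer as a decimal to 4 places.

P(survive 9→13) = 0.818 × 0.825 × 0.921 × 0.918.
= 0.570571.

0.5706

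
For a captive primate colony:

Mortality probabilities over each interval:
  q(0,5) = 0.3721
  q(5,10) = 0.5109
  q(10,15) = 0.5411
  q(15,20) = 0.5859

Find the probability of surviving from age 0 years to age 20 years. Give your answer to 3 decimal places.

Survival from 0 to 20 is the product of surviving each interval: (1 − 0.3721) × (1 − 0.5109) × (1 − 0.5411) × (1 − 0.5859).
= 0.6279 × 0.4891 × 0.4589 × 0.4141 = 0.058359.

0.058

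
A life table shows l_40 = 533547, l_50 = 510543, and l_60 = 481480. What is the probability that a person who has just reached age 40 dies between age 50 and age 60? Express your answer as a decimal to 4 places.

We want 10|10q40 = (l_50 − l_60)/l_40.
This is the probability of reaching 50 but not 60, conditional on being alive at 40: (l_50 − l_60) / l_40.
= (510543 − 481480) / 533547 = 29063 / 533547 = 0.054471.

0.0545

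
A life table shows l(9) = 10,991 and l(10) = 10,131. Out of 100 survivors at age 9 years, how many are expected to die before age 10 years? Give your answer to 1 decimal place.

The relevant probability is 1 − 10,131/10,991 = 0.078246.
Expected number = 100 × 0.078246 = 7.8.

7.8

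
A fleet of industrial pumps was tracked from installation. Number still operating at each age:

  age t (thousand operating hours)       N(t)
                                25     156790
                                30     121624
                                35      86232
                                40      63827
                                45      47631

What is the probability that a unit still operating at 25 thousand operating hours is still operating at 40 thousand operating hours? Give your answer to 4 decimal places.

The conditional survival probability is N(40)/N(25) = 63827/156790 = 0.407086.

0.4071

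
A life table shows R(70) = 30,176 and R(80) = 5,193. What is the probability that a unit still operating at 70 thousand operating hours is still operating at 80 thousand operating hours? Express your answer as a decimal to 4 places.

0.1721

The conditional survival probability is R(80)/R(70) = 5,193/30,176 = 0.172090.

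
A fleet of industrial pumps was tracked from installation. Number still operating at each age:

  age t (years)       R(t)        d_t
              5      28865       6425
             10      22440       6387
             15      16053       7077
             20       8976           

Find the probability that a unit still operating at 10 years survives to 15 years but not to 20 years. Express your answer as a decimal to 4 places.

This is the probability of reaching 15 but not 20, conditional on being operational at 10: (R(15) − R(20)) / R(10).
= (16053 − 8976) / 22440 = 7077 / 22440 = 0.315374.

0.3154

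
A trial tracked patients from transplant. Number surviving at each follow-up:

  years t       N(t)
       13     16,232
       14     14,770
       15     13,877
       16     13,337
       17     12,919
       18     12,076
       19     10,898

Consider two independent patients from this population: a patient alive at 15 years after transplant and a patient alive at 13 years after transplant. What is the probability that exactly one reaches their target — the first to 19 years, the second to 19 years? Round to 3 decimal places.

0.402

p₁ = N(19)/N(15) = 10,898/13,877 = 0.785328; p₂ = N(19)/N(13) = 10,898/16,232 = 0.671390.
P(exactly one) = p₁(1−p₂) + (1−p₁)p₂ = 0.258067 + 0.144129 = 0.402195.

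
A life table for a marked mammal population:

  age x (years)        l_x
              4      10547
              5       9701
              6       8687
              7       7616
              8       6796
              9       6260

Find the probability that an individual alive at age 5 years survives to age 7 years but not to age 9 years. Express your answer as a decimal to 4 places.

0.1398

This is the probability of reaching 7 but not 9, conditional on being alive at 5: (l_7 − l_9) / l_5.
= (7616 − 6260) / 9701 = 1356 / 9701 = 0.139779.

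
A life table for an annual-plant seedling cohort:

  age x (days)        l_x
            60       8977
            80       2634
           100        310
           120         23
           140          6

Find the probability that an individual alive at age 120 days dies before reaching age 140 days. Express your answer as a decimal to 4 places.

0.7391

P(die before 140 | alive at 120) = 1 − l_140/l_120 = 1 − 6/23 = (17)/23 = 0.739130.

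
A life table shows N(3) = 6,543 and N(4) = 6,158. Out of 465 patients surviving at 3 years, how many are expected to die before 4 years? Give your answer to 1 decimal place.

The relevant probability is 1 − 6,158/6,543 = 0.058842.
Expected number = 465 × 0.058842 = 27.4.

27.4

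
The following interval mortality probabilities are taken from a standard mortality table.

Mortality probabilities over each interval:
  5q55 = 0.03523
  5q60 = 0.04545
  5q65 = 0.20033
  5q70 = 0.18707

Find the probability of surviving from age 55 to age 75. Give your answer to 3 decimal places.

20p55 = (1 − 0.03523) × (1 − 0.04545) × (1 − 0.20033) × (1 − 0.18707).
= 0.96477 × 0.95455 × 0.79967 × 0.81293 = 0.598669.

0.599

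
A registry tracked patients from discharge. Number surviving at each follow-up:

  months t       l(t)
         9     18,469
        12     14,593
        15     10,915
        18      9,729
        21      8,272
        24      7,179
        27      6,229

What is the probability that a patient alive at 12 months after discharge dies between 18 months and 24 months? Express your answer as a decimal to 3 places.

0.175

This is the probability of reaching 18 but not 24, conditional on being alive at 12: (l(18) − l(24)) / l(12).
= (9,729 − 7,179) / 14,593 = 2,550 / 14,593 = 0.174741.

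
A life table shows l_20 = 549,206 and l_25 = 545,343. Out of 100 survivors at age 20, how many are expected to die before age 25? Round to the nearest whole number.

The relevant probability is 1 − 545,343/549,206 = 0.007034.
Expected number = 100 × 0.007034 = 1.

1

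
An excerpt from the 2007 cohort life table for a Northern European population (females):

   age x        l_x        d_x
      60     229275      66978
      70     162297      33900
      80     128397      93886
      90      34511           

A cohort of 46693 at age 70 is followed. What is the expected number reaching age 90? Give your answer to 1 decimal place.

The relevant probability is 34511/162297 = 0.212641.
Expected number = 46693 × 0.212641 = 9928.8.

9928.8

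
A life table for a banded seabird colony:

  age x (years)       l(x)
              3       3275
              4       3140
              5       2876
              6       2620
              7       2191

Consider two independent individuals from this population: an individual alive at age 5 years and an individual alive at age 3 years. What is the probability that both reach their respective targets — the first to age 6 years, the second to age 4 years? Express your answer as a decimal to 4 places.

p₁ = l(6)/l(5) = 2620/2876 = 0.910987; p₂ = l(4)/l(3) = 3140/3275 = 0.958779.
P(both) = p₁ × p₂ = 0.910987 × 0.958779 = 0.873435.

0.8734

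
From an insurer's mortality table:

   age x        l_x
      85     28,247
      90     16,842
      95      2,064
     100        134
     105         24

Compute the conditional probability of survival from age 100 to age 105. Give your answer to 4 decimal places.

We want 5p100 = l_105/l_100.
The conditional survival probability is l_105/l_100 = 24/134 = 0.179104.

0.1791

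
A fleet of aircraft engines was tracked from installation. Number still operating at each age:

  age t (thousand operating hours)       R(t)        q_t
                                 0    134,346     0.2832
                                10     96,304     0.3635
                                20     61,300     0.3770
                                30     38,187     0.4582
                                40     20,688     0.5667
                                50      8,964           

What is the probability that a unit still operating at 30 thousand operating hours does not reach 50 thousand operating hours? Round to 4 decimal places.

0.7653

P(fail before 50 | operational at 30) = 1 − R(50)/R(30) = 1 − 8,964/38,187 = (29,223)/38,187 = 0.765260.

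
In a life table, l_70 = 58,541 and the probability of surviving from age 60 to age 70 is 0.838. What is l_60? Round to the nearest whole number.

l_60 = l_70 / p = 58,541 / 0.838 = 69858.

69858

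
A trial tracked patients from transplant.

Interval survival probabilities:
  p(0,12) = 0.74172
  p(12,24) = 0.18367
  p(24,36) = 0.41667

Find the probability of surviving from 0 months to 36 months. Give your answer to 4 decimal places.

0.0568

The overall survival probability is 0.74172 × 0.18367 × 0.41667.
= 0.056764.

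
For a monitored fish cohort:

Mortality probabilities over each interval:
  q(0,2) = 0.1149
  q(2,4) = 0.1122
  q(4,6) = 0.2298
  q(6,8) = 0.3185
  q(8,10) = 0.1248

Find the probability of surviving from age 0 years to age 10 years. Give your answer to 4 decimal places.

P(survive 0→10) = (1 − 0.1149) × (1 − 0.1122) × (1 − 0.2298) × (1 − 0.3185) × (1 − 0.1248).
= 0.8851 × 0.8878 × 0.7702 × 0.6815 × 0.8752 = 0.360981.

0.3610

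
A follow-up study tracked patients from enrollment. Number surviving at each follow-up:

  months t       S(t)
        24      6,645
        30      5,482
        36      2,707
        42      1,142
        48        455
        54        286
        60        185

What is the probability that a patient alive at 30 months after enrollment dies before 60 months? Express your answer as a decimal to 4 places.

P(die before 60 | alive at 30) = 1 − S(60)/S(30) = 1 − 185/5,482 = (5,297)/5,482 = 0.966253.

0.9663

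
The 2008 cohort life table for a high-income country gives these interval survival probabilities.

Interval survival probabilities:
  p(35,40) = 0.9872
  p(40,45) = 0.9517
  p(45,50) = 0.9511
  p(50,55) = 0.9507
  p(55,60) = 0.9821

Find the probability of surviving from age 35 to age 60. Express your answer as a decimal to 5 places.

0.83432

P(survive 35→60) = 0.9872 × 0.9517 × 0.9511 × 0.9507 × 0.9821.
= 0.834316.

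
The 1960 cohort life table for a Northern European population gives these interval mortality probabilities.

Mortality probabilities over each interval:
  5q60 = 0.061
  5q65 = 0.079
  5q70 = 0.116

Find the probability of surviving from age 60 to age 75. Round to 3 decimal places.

0.764

Survival from 60 to 75 is the product of surviving each interval: (1 − 0.061) × (1 − 0.079) × (1 − 0.116).
= 0.939 × 0.921 × 0.884 = 0.764500.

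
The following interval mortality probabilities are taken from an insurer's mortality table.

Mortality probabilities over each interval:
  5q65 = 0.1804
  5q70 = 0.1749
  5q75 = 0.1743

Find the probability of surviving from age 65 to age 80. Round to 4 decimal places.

0.5584

15p65 = (1 − 0.1804) × (1 − 0.1749) × (1 − 0.1743).
= 0.8196 × 0.8251 × 0.8257 = 0.558381.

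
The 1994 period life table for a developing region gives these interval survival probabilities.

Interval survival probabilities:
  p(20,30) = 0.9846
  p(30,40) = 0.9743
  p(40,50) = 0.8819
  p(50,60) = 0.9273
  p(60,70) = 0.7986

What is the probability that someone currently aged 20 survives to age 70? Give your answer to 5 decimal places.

The overall survival probability is 0.9846 × 0.9743 × 0.8819 × 0.9273 × 0.7986.
= 0.626501.

0.62650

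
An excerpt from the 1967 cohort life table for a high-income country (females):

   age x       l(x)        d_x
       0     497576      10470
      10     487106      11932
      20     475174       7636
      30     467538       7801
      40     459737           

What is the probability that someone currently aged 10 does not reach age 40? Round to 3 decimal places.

P(die before 40 | alive at 10) = 1 − l(40)/l(10) = 1 − 459737/487106 = (27369)/487106 = 0.056187.

0.056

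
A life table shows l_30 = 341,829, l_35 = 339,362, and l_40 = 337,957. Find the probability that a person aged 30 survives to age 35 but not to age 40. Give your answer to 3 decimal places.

This is the probability of reaching 35 but not 40, conditional on being alive at 30: (l_35 − l_40) / l_30.
= (339,362 − 337,957) / 341,829 = 1,405 / 341,829 = 0.004110.

0.004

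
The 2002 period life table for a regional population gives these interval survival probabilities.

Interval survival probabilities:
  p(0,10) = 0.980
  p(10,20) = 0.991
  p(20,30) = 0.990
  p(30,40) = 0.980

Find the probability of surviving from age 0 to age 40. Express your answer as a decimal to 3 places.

0.942

Chaining the interval survival probabilities: 0.980 × 0.991 × 0.990 × 0.980.
= 0.942239.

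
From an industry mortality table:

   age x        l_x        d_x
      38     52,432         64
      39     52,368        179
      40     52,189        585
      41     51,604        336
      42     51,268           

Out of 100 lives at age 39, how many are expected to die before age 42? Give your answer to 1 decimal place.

The relevant probability is 1 − 51,268/52,368 = 0.021005.
Expected number = 100 × 0.021005 = 2.1.

2.1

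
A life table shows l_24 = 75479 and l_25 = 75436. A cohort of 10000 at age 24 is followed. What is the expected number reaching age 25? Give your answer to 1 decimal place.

9994.3

The relevant probability is 75436/75479 = 0.999430.
Expected number = 10000 × 0.999430 = 9994.3.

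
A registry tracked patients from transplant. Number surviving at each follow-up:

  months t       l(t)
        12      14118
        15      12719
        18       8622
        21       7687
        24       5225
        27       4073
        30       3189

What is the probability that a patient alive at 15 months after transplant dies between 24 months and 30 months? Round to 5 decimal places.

0.16008

This is the probability of reaching 24 but not 30, conditional on being alive at 15: (l(24) − l(30)) / l(15).
= (5225 − 3189) / 12719 = 2036 / 12719 = 0.160075.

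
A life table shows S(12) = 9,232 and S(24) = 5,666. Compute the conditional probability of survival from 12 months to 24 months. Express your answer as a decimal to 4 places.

0.6137

The conditional survival probability is S(24)/S(12) = 5,666/9,232 = 0.613735.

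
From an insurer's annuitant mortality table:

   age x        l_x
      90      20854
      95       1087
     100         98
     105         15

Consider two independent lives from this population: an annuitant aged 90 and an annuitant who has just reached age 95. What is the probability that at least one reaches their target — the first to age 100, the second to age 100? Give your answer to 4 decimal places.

p₁ = l_100/l_90 = 98/20854 = 0.004699; p₂ = l_100/l_95 = 98/1087 = 0.090156.
P(at least one) = 1 − (1−p₁)(1−p₂) = 1 − 0.995301 × 0.909844 = 0.094431.

0.0944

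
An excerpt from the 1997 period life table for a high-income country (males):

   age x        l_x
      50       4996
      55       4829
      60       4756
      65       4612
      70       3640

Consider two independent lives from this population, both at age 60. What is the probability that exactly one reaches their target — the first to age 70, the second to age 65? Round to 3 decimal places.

0.251

p₁ = l_70/l_60 = 3640/4756 = 0.765349; p₂ = l_65/l_60 = 4612/4756 = 0.969722.
P(exactly one) = p₁(1−p₂) + (1−p₁)p₂ = 0.023173 + 0.227546 = 0.250719.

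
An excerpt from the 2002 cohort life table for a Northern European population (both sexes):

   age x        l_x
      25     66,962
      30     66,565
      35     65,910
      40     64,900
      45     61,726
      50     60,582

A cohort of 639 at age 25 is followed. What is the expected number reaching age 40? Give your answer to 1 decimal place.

The relevant probability is 64,900/66,962 = 0.969206.
Expected number = 639 × 0.969206 = 619.3.

619.3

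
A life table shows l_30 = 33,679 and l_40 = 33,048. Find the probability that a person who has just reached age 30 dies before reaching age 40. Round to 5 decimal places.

P(die before 40 | alive at 30) = 1 − l_40/l_30 = 1 − 33,048/33,679 = (631)/33,679 = 0.018736.

0.01874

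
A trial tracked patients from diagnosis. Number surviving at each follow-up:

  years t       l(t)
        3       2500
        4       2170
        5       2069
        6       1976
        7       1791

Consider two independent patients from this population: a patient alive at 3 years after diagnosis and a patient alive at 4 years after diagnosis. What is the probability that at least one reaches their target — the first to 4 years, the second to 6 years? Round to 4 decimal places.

0.9882

p₁ = l(4)/l(3) = 2170/2500 = 0.868000; p₂ = l(6)/l(4) = 1976/2170 = 0.910599.
P(at least one) = 1 − (1−p₁)(1−p₂) = 1 − 0.132000 × 0.089401 = 0.988199.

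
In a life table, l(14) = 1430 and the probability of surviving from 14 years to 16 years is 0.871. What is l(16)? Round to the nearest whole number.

1246

l(16) = l(14) × p = 1430 × 0.871 = 1246.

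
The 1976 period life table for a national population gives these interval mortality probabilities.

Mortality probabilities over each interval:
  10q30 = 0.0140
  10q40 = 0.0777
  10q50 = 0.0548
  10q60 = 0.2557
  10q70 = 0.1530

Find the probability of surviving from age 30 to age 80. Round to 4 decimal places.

0.5419

Survival from 30 to 80 is the product of surviving each interval: (1 − 0.0140) × (1 − 0.0777) × (1 − 0.0548) × (1 − 0.2557) × (1 − 0.1530).
= 0.9860 × 0.9223 × 0.9452 × 0.7443 × 0.8470 = 0.541881.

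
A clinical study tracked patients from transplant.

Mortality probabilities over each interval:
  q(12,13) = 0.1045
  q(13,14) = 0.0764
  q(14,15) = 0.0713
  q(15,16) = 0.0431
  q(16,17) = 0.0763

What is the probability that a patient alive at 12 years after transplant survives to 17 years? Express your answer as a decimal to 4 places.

0.6789

P(survive 12→17) = (1 − 0.1045) × (1 − 0.0764) × (1 − 0.0713) × (1 − 0.0431) × (1 − 0.0763).
= 0.8955 × 0.9236 × 0.9287 × 0.9569 × 0.9237 = 0.678926.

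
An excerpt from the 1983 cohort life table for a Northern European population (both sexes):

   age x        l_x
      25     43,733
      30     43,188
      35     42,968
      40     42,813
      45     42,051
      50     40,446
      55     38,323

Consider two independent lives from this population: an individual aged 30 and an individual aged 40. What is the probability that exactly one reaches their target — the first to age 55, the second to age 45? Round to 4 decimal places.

p₁ = l_55/l_30 = 38,323/43,188 = 0.887353; p₂ = l_45/l_40 = 42,051/42,813 = 0.982202.
P(exactly one) = p₁(1−p₂) + (1−p₁)p₂ = 0.015793 + 0.110642 = 0.126435.

0.1264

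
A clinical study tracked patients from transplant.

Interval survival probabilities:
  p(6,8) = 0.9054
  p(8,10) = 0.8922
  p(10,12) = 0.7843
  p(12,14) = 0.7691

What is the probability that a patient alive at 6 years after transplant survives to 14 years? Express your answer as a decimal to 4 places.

0.4873

The overall survival probability is 0.9054 × 0.8922 × 0.7843 × 0.7691.
= 0.487268.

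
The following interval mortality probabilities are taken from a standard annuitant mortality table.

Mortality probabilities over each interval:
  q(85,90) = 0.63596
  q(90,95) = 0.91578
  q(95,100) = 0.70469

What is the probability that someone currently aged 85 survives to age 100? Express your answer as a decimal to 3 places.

Chaining the interval survival probabilities: (1 − 0.63596) × (1 − 0.91578) × (1 − 0.70469).
= 0.36404 × 0.08422 × 0.29531 = 0.009054.

0.009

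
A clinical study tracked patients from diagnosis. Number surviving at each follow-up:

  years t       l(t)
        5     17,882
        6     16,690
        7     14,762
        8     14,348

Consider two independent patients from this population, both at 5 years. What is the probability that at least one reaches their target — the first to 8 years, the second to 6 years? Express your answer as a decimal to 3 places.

p₁ = l(8)/l(5) = 14,348/17,882 = 0.802371; p₂ = l(6)/l(5) = 16,690/17,882 = 0.933341.
P(at least one) = 1 − (1−p₁)(1−p₂) = 1 − 0.197629 × 0.066659 = 0.986826.

0.987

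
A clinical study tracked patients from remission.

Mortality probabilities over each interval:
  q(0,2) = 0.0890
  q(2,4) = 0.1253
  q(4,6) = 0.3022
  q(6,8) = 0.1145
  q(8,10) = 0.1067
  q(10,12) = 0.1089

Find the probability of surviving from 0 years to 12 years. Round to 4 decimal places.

0.3919

Chaining the interval survival probabilities: (1 − 0.0890) × (1 − 0.1253) × (1 − 0.3022) × (1 − 0.1145) × (1 − 0.1067) × (1 − 0.1089).
= 0.9110 × 0.8747 × 0.6978 × 0.8855 × 0.8933 × 0.8911 = 0.391941.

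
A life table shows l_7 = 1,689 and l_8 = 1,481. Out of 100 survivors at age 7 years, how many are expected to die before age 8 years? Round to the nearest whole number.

The relevant probability is 1 − 1,481/1,689 = 0.123150.
Expected number = 100 × 0.123150 = 12.

12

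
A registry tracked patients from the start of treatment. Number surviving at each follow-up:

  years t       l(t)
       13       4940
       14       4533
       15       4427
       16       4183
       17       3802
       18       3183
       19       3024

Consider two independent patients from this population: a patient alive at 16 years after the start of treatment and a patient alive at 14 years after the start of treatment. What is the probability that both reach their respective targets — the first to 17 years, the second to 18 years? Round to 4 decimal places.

0.6382

p₁ = l(17)/l(16) = 3802/4183 = 0.908917; p₂ = l(18)/l(14) = 3183/4533 = 0.702184.
P(both) = p₁ × p₂ = 0.908917 × 0.702184 = 0.638227.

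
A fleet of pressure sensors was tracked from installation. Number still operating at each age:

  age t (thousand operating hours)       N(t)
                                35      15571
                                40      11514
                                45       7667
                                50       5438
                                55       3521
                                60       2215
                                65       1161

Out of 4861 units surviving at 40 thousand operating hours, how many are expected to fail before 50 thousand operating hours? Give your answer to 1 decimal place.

2565.2

The relevant probability is 1 − 5438/11514 = 0.527705.
Expected number = 4861 × 0.527705 = 2565.2.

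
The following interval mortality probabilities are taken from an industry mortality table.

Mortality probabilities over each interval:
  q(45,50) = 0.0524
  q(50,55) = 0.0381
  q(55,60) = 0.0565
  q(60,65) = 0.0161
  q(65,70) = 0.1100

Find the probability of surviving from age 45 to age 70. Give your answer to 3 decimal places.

0.753

Survival from 45 to 70 is the product of surviving each interval: (1 − 0.0524) × (1 − 0.0381) × (1 − 0.0565) × (1 − 0.0161) × (1 − 0.1100).
= 0.9476 × 0.9619 × 0.9435 × 0.9839 × 0.8900 = 0.753074.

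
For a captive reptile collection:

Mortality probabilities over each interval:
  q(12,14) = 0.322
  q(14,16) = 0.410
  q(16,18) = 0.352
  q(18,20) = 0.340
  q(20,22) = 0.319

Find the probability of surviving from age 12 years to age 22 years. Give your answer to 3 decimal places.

Chaining the interval survival probabilities: (1 − 0.322) × (1 − 0.410) × (1 − 0.352) × (1 − 0.340) × (1 − 0.319).
= 0.678 × 0.590 × 0.648 × 0.660 × 0.681 = 0.116506.

0.117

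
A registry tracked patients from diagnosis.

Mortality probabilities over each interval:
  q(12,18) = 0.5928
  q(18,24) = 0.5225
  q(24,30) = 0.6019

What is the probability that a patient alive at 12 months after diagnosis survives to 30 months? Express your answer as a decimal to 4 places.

0.0774

Chaining the interval survival probabilities: (1 − 0.5928) × (1 − 0.5225) × (1 − 0.6019).
= 0.4072 × 0.4775 × 0.3981 = 0.077406.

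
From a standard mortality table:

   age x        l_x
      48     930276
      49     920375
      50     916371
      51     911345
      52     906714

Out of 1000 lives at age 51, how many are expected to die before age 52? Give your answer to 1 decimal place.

The relevant probability is 1 − 906714/911345 = 0.005082.
Expected number = 1000 × 0.005082 = 5.1.

5.1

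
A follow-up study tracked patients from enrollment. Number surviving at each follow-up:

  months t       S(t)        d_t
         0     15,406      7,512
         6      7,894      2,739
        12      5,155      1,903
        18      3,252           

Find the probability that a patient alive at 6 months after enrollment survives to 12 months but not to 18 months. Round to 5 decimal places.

0.24107

This is the probability of reaching 12 but not 18, conditional on being alive at 6: (S(12) − S(18)) / S(6).
= (5,155 − 3,252) / 7,894 = 1,903 / 7,894 = 0.241069.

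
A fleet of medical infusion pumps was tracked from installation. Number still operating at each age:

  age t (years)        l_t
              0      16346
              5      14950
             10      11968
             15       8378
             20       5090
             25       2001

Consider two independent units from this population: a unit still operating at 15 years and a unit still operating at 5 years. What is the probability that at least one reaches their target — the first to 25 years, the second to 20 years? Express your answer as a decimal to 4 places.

p₁ = l_25/l_15 = 2001/8378 = 0.238840; p₂ = l_20/l_5 = 5090/14950 = 0.340468.
P(at least one) = 1 − (1−p₁)(1−p₂) = 1 − 0.761160 × 0.659532 = 0.497991.

0.4980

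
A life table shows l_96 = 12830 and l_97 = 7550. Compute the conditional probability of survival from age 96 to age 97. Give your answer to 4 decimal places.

0.5885

We want 1p96 = l_97/l_96.
The conditional survival probability is l_97/l_96 = 7550/12830 = 0.588465.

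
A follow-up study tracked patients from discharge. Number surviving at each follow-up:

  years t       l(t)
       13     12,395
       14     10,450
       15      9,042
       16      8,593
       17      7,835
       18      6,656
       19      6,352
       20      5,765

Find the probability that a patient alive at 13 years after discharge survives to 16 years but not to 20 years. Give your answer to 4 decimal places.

0.2282

This is the probability of reaching 16 but not 20, conditional on being alive at 13: (l(16) − l(20)) / l(13).
= (8,593 − 5,765) / 12,395 = 2,828 / 12,395 = 0.228157.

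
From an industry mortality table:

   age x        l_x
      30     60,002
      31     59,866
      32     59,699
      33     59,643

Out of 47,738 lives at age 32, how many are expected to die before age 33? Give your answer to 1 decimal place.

The relevant probability is 1 − 59,643/59,699 = 0.000938.
Expected number = 47,738 × 0.000938 = 44.8.

44.8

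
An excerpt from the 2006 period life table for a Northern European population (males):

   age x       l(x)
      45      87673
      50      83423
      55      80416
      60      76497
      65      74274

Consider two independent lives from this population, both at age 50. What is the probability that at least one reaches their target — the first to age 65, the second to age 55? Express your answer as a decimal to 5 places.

p₁ = l(65)/l(50) = 74274/83423 = 0.890330; p₂ = l(55)/l(50) = 80416/83423 = 0.963955.
P(at least one) = 1 − (1−p₁)(1−p₂) = 1 − 0.109670 × 0.036045 = 0.996047.

0.99605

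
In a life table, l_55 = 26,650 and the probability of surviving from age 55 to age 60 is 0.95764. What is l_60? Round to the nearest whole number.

l_60 = l_55 × p = 26,650 × 0.95764 = 25521.

25521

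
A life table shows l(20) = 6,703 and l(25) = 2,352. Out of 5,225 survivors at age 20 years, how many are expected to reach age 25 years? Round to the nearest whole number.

1833

The relevant probability is 2,352/6,703 = 0.350888.
Expected number = 5,225 × 0.350888 = 1833.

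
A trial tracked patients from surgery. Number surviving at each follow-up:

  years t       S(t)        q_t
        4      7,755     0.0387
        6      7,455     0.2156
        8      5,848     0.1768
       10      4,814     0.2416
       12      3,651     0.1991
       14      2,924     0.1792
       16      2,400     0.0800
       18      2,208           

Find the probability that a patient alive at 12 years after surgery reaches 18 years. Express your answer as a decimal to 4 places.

0.6048

The conditional survival probability is S(18)/S(12) = 2,208/3,651 = 0.604766.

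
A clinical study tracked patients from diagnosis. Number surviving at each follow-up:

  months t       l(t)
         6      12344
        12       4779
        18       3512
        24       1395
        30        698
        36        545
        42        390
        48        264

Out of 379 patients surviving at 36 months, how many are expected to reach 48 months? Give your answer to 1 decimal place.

183.6

The relevant probability is 264/545 = 0.484404.
Expected number = 379 × 0.484404 = 183.6.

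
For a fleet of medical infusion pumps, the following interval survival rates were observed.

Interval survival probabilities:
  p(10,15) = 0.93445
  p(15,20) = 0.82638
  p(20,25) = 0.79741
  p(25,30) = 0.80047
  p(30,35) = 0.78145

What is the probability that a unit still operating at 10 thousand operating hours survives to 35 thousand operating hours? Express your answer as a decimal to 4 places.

0.3852

P(survive 10→35) = 0.93445 × 0.82638 × 0.79741 × 0.80047 × 0.78145.
= 0.385180.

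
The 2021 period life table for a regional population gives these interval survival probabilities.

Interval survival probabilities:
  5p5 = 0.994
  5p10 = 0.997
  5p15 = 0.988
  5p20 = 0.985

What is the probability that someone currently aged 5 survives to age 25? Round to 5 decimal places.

Chaining the interval survival probabilities: 0.994 × 0.997 × 0.988 × 0.985.
= 0.964439.

0.96444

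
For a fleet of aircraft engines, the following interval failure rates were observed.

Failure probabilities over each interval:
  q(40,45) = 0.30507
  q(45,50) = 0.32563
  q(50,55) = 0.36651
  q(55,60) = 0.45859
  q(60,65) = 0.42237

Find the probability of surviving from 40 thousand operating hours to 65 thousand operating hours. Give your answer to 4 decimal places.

The overall survival probability is (1 − 0.30507) × (1 − 0.32563) × (1 − 0.36651) × (1 − 0.45859) × (1 − 0.42237).
= 0.69493 × 0.67437 × 0.63349 × 0.54141 × 0.57763 = 0.092844.

0.0928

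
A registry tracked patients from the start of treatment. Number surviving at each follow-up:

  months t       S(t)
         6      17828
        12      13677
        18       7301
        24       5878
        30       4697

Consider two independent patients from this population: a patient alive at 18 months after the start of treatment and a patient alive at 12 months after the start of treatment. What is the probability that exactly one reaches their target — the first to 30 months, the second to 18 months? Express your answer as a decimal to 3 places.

0.490

p₁ = S(30)/S(18) = 4697/7301 = 0.643337; p₂ = S(18)/S(12) = 7301/13677 = 0.533816.
P(exactly one) = p₁(1−p₂) + (1−p₁)p₂ = 0.299913 + 0.190392 = 0.490306.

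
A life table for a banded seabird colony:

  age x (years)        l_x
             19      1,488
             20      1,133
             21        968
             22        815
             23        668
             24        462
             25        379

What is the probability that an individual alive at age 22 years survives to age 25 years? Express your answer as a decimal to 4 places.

The conditional survival probability is l_25/l_22 = 379/815 = 0.465031.

0.4650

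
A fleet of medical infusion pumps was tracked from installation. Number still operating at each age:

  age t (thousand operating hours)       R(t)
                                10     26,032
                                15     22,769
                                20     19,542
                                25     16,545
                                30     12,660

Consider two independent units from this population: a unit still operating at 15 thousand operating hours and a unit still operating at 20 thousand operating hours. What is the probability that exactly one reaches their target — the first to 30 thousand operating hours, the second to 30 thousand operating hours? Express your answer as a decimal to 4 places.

0.4834

p₁ = R(30)/R(15) = 12,660/22,769 = 0.556019; p₂ = R(30)/R(20) = 12,660/19,542 = 0.647835.
P(exactly one) = p₁(1−p₂) + (1−p₁)p₂ = 0.195810 + 0.287626 = 0.483437.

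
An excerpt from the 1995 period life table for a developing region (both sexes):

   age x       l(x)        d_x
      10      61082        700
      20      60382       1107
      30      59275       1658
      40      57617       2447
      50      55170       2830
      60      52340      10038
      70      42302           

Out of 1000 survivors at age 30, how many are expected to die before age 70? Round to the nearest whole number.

The relevant probability is 1 − 42302/59275 = 0.286343.
Expected number = 1000 × 0.286343 = 286.

286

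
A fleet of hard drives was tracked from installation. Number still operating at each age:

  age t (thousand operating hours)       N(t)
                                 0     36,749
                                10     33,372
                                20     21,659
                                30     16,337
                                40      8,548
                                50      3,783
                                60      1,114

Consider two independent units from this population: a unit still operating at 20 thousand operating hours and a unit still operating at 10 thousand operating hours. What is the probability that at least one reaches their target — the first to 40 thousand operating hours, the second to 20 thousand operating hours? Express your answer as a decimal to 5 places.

p₁ = N(40)/N(20) = 8,548/21,659 = 0.394663; p₂ = N(20)/N(10) = 21,659/33,372 = 0.649017.
P(at least one) = 1 − (1−p₁)(1−p₂) = 1 − 0.605337 × 0.350983 = 0.787537.

0.78754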